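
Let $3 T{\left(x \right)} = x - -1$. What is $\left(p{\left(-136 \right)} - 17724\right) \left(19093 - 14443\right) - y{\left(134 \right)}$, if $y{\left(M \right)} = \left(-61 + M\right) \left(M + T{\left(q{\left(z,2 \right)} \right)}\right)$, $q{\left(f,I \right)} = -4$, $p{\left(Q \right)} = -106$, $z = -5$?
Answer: $-82919209$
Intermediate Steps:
$T{\left(x \right)} = \frac{1}{3} + \frac{x}{3}$ ($T{\left(x \right)} = \frac{x - -1}{3} = \frac{x + 1}{3} = \frac{1 + x}{3} = \frac{1}{3} + \frac{x}{3}$)
$y{\left(M \right)} = \left(-1 + M\right) \left(-61 + M\right)$ ($y{\left(M \right)} = \left(-61 + M\right) \left(M + \left(\frac{1}{3} + \frac{1}{3} \left(-4\right)\right)\right) = \left(-61 + M\right) \left(M + \left(\frac{1}{3} - \frac{4}{3}\right)\right) = \left(-61 + M\right) \left(M - 1\right) = \left(-61 + M\right) \left(-1 + M\right) = \left(-1 + M\right) \left(-61 + M\right)$)
$\left(p{\left(-136 \right)} - 17724\right) \left(19093 - 14443\right) - y{\left(134 \right)} = \left(-106 - 17724\right) \left(19093 - 14443\right) - \left(61 + 134^{2} - 8308\right) = \left(-17830\right) 4650 - \left(61 + 17956 - 8308\right) = -82909500 - 9709 = -82919209$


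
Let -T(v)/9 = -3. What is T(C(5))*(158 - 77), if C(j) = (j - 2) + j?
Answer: 2187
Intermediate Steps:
C(j) = -2 + 2*j (C(j) = (-2 + j) + j = -2 + 2*j)
T(v) = 27 (T(v) = -9*(-3) = 27)
T(C(5))*(158 - 77) = 27*(158 - 77) = 27*81 = 2187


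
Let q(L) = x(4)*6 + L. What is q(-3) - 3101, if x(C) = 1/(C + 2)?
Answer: -3103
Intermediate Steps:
x(C) = 1/(2 + C)
q(L) = 1 + L (q(L) = 6/(2 + 4) + L = 6/6 + L = (1/6)*6 + L = 1 + L)
q(-3) - 3101 = (1 - 3) - 3101 = -2 - 3101 = -3103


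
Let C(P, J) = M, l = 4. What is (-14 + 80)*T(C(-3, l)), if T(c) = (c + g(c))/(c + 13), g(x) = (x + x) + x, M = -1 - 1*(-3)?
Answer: 176/5 ≈ 35.200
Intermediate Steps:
M = 2 (M = -1 + 3 = 2)
g(x) = 3*x (g(x) = 2*x + x = 3*x)
C(P, J) = 2
T(c) = 4*c/(13 + c) (T(c) = (c + 3*c)/(c + 13) = (4*c)/(13 + c) = 4*c/(13 + c))
(-14 + 80)*T(C(-3, l)) = (-14 + 80)*(4*2/(13 + 2)) = 66*(4*2/15) = 66*(4*2*(1/15)) = 66*(8/15) = 176/5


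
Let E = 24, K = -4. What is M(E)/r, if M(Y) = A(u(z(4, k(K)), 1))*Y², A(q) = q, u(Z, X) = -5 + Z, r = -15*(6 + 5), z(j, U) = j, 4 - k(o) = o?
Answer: 192/55 ≈ 3.4909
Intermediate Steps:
k(o) = 4 - o
r = -165 (r = -15*11 = -165)
M(Y) = -Y² (M(Y) = (-5 + 4)*Y² = -Y²)
M(E)/r = -1*24²/(-165) = -1*576*(-1/165) = -576*(-1/165) = 192/55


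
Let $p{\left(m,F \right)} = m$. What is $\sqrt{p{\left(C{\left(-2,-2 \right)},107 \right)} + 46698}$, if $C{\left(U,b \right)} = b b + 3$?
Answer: $\sqrt{46705} \approx 216.11$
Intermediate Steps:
$C{\left(U,b \right)} = 3 + b^{2}$ ($C{\left(U,b \right)} = b^{2} + 3 = 3 + b^{2}$)
$\sqrt{p{\left(C{\left(-2,-2 \right)},107 \right)} + 46698} = \sqrt{\left(3 + \left(-2\right)^{2}\right) + 46698} = \sqrt{\left(3 + 4\right) + 46698} = \sqrt{7 + 46698} = \sqrt{46705}$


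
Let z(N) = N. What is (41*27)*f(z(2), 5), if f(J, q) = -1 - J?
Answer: -3321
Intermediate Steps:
(41*27)*f(z(2), 5) = (41*27)*(-1 - 1*2) = 1107*(-1 - 2) = 1107*(-3) = -3321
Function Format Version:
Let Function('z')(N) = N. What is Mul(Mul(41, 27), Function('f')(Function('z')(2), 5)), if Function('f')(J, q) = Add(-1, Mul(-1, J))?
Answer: -3321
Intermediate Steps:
Mul(Mul(41, 27), Function('f')(Function('z')(2), 5)) = Mul(Mul(41, 27), Add(-1, Mul(-1, 2))) = Mul(1107, Add(-1, -2)) = Mul(1107, -3) = -3321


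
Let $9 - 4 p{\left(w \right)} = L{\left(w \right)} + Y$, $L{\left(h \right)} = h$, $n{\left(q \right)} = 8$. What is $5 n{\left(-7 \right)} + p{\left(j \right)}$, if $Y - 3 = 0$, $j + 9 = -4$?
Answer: $\frac{179}{4} \approx 44.75$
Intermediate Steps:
$j = -13$ ($j = -9 - 4 = -13$)
$Y = 3$ ($Y = 3 + 0 = 3$)
$p{\left(w \right)} = \frac{3}{2} - \frac{w}{4}$ ($p{\left(w \right)} = \frac{9}{4} - \frac{w + 3}{4} = \frac{9}{4} - \frac{3 + w}{4} = \frac{9}{4} - \left(\frac{3}{4} + \frac{w}{4}\right) = \frac{3}{2} - \frac{w}{4}$)
$5 n{\left(-7 \right)} + p{\left(j \right)} = 5 \cdot 8 + \left(\frac{3}{2} - - \frac{13}{4}\right) = 40 + \left(\frac{3}{2} + \frac{13}{4}\right) = 40 + \frac{19}{4} = \frac{179}{4}$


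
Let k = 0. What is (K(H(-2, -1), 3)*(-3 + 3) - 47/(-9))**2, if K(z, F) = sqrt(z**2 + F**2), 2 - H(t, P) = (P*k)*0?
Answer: 2209/81 ≈ 27.272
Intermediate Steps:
H(t, P) = 2 (H(t, P) = 2 - P*0*0 = 2 - 0*0 = 2 - 1*0 = 2 + 0 = 2)
K(z, F) = sqrt(F**2 + z**2)
(K(H(-2, -1), 3)*(-3 + 3) - 47/(-9))**2 = (sqrt(3**2 + 2**2)*(-3 + 3) - 47/(-9))**2 = (sqrt(9 + 4)*0 - 47*(-1/9))**2 = (sqrt(13)*0 + 47/9)**2 = (0 + 47/9)**2 = (47/9)**2 = 2209/81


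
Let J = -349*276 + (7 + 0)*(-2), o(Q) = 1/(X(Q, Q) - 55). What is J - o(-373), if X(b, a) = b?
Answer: -41232663/428 ≈ -96338.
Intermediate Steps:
o(Q) = 1/(-55 + Q) (o(Q) = 1/(Q - 55) = 1/(-55 + Q))
J = -96338 (J = -96324 + 7*(-2) = -96324 - 14 = -96338)
J - o(-373) = -96338 - 1/(-55 - 373) = -96338 - 1/(-428) = -96338 - 1*(-1/428) = -96338 + 1/428 = -41232663/428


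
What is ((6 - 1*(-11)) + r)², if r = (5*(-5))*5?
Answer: 11664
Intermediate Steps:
r = -125 (r = -25*5 = -125)
((6 - 1*(-11)) + r)² = ((6 - 1*(-11)) - 125)² = ((6 + 11) - 125)² = (17 - 125)² = (-108)² = 11664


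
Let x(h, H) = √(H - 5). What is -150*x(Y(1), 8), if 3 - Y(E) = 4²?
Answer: -150*√3 ≈ -259.81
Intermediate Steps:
Y(E) = -13 (Y(E) = 3 - 1*4² = 3 - 1*16 = 3 - 16 = -13)
x(h, H) = √(-5 + H)
-150*x(Y(1), 8) = -150*√(-5 + 8) = -150*√3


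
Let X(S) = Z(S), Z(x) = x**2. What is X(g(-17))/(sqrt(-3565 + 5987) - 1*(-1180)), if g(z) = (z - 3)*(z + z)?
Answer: 272816000/694989 - 231200*sqrt(2422)/694989 ≈ 376.18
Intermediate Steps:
g(z) = 2*z*(-3 + z) (g(z) = (-3 + z)*(2*z) = 2*z*(-3 + z))
X(S) = S**2
X(g(-17))/(sqrt(-3565 + 5987) - 1*(-1180)) = (2*(-17)*(-3 - 17))**2/(sqrt(-3565 + 5987) - 1*(-1180)) = (2*(-17)*(-20))**2/(sqrt(2422) + 1180) = 680**2/(1180 + sqrt(2422)) = 462400/(1180 + sqrt(2422))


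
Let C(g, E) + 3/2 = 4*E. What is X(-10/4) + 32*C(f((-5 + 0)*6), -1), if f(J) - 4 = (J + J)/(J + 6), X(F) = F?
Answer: -357/2 ≈ -178.50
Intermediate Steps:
f(J) = 4 + 2*J/(6 + J) (f(J) = 4 + (J + J)/(J + 6) = 4 + (2*J)/(6 + J) = 4 + 2*J/(6 + J))
C(g, E) = -3/2 + 4*E
X(-10/4) + 32*C(f((-5 + 0)*6), -1) = -10/4 + 32*(-3/2 + 4*(-1)) = -10*¼ + 32*(-3/2 - 4) = -5/2 + 32*(-11/2) = -5/2 - 176 = -357/2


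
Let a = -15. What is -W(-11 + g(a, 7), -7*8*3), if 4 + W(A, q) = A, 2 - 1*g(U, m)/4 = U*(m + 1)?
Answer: -473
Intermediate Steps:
g(U, m) = 8 - 4*U*(1 + m) (g(U, m) = 8 - 4*U*(m + 1) = 8 - 4*U*(1 + m))
W(A, q) = -4 + A
-W(-11 + g(a, 7), -7*8*3) = -(-4 + (-11 + (8 - 4*(-15) - 4*(-15)*7))) = -(-4 + (-11 + (8 + 60 + 420))) = -(-4 + (-11 + 488)) = -(-4 + 477) = -1*473 = -473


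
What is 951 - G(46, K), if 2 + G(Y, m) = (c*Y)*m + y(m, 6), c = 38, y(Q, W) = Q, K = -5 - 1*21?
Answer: 46427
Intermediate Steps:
K = -26 (K = -5 - 21 = -26)
G(Y, m) = -2 + m + 38*Y*m (G(Y, m) = -2 + ((38*Y)*m + m) = -2 + (38*Y*m + m) = -2 + (m + 38*Y*m) = -2 + m + 38*Y*m)
951 - G(46, K) = 951 - (-2 - 26 + 38*46*(-26)) = 951 - (-2 - 26 - 45448) = 951 - 1*(-45476) = 951 + 45476 = 46427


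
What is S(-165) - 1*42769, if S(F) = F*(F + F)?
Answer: 11681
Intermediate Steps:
S(F) = 2*F² (S(F) = F*(2*F) = 2*F²)
S(-165) - 1*42769 = 2*(-165)² - 1*42769 = 2*27225 - 42769 = 54450 - 42769 = 11681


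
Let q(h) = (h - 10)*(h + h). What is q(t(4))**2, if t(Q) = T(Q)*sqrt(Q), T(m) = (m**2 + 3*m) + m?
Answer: 47775744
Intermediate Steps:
T(m) = m**2 + 4*m
t(Q) = Q**(3/2)*(4 + Q) (t(Q) = (Q*(4 + Q))*sqrt(Q) = Q**(3/2)*(4 + Q))
q(h) = 2*h*(-10 + h) (q(h) = (-10 + h)*(2*h) = 2*h*(-10 + h))
q(t(4))**2 = (2*(4**(3/2)*(4 + 4))*(-10 + 4**(3/2)*(4 + 4)))**2 = (2*(8*8)*(-10 + 8*8))**2 = (2*64*(-10 + 64))**2 = (2*64*54)**2 = 6912**2 = 47775744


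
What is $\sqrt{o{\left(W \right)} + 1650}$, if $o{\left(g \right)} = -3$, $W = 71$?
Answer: $3 \sqrt{183} \approx 40.583$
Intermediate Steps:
$\sqrt{o{\left(W \right)} + 1650} = \sqrt{-3 + 1650} = \sqrt{1647} = 3 \sqrt{183}$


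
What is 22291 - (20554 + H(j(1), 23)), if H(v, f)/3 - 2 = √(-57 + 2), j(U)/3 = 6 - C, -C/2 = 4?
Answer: 1731 - 3*I*√55 ≈ 1731.0 - 22.249*I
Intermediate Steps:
C = -8 (C = -2*4 = -8)
j(U) = 42 (j(U) = 3*(6 - 1*(-8)) = 3*(6 + 8) = 3*14 = 42)
H(v, f) = 6 + 3*I*√55 (H(v, f) = 6 + 3*√(-57 + 2) = 6 + 3*√(-55) = 6 + 3*(I*√55) = 6 + 3*I*√55)
22291 - (20554 + H(j(1), 23)) = 22291 - (20554 + (6 + 3*I*√55)) = 22291 - (20560 + 3*I*√55) = 22291 + (-20560 - 3*I*√55) = 1731 - 3*I*√55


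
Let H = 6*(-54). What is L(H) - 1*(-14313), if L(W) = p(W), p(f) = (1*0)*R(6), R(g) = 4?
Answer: 14313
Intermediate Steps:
p(f) = 0 (p(f) = (1*0)*4 = 0*4 = 0)
H = -324
L(W) = 0
L(H) - 1*(-14313) = 0 - 1*(-14313) = 0 + 14313 = 14313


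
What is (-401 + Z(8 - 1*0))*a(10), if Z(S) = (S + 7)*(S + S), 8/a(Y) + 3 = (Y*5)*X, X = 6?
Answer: -1288/297 ≈ -4.3367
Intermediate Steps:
a(Y) = 8/(-3 + 30*Y) (a(Y) = 8/(-3 + (Y*5)*6) = 8/(-3 + (5*Y)*6) = 8/(-3 + 30*Y))
Z(S) = 2*S*(7 + S) (Z(S) = (7 + S)*(2*S) = 2*S*(7 + S))
(-401 + Z(8 - 1*0))*a(10) = (-401 + 2*(8 - 1*0)*(7 + (8 - 1*0)))*(8/(3*(-1 + 10*10))) = (-401 + 2*(8 + 0)*(7 + (8 + 0)))*(8/(3*(-1 + 100))) = (-401 + 2*8*(7 + 8))*((8/3)/99) = (-401 + 2*8*15)*((8/3)*(1/99)) = (-401 + 240)*(8/297) = -161*8/297 = -1288/297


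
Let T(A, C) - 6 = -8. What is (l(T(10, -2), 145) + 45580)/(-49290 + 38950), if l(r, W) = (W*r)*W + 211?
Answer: -3741/10340 ≈ -0.36180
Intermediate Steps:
T(A, C) = -2 (T(A, C) = 6 - 8 = -2)
l(r, W) = 211 + r*W² (l(r, W) = r*W² + 211 = 211 + r*W²)
(l(T(10, -2), 145) + 45580)/(-49290 + 38950) = ((211 - 2*145²) + 45580)/(-49290 + 38950) = ((211 - 2*21025) + 45580)/(-10340) = ((211 - 42050) + 45580)*(-1/10340) = (-41839 + 45580)*(-1/10340) = 3741*(-1/10340) = -3741/10340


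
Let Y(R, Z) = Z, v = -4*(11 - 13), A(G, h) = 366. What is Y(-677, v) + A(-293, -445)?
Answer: 374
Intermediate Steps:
v = 8 (v = -4*(-2) = 8)
Y(-677, v) + A(-293, -445) = 8 + 366 = 374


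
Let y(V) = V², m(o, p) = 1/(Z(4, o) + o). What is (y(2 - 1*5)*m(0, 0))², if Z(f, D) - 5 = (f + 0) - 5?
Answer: 81/16 ≈ 5.0625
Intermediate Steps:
Z(f, D) = f (Z(f, D) = 5 + ((f + 0) - 5) = 5 + (f - 5) = 5 + (-5 + f) = f)
m(o, p) = 1/(4 + o)
(y(2 - 1*5)*m(0, 0))² = ((2 - 1*5)²/(4 + 0))² = ((2 - 5)²/4)² = ((-3)²*(¼))² = (9*(¼))² = (9/4)² = 81/16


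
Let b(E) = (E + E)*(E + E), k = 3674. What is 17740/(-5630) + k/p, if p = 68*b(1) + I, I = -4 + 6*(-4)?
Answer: 817803/68686 ≈ 11.906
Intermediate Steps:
b(E) = 4*E² (b(E) = (2*E)*(2*E) = 4*E²)
I = -28 (I = -4 - 24 = -28)
p = 244 (p = 68*(4*1²) - 28 = 68*(4*1) - 28 = 68*4 - 28 = 272 - 28 = 244)
17740/(-5630) + k/p = 17740/(-5630) + 3674/244 = 17740*(-1/5630) + 3674*(1/244) = -1774/563 + 1837/122 = 817803/68686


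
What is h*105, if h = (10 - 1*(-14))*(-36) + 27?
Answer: -87885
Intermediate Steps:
h = -837 (h = (10 + 14)*(-36) + 27 = 24*(-36) + 27 = -864 + 27 = -837)
h*105 = -837*105 = -87885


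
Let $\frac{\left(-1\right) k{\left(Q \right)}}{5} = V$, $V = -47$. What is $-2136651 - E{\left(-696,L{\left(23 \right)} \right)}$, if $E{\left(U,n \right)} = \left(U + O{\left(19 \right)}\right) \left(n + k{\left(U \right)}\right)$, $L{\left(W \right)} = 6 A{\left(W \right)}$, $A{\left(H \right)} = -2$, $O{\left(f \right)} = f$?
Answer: $-1985680$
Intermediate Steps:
$k{\left(Q \right)} = 235$ ($k{\left(Q \right)} = \left(-5\right) \left(-47\right) = 235$)
$L{\left(W \right)} = -12$ ($L{\left(W \right)} = 6 \left(-2\right) = -12$)
$E{\left(U,n \right)} = \left(19 + U\right) \left(235 + n\right)$ ($E{\left(U,n \right)} = \left(U + 19\right) \left(n + 235\right) = \left(19 + U\right) \left(235 + n\right)$)
$-2136651 - E{\left(-696,L{\left(23 \right)} \right)} = -2136651 - \left(4465 + 19 \left(-12\right) + 235 \left(-696\right) - -8352\right) = -2136651 - \left(4465 - 228 - 163560 + 8352\right) = -2136651 - -150971 = -2136651 + 150971 = -1985680$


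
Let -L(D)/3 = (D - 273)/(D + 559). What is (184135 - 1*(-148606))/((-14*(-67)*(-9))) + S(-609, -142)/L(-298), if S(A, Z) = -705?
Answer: -707785181/4820382 ≈ -146.83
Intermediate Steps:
L(D) = -3*(-273 + D)/(559 + D) (L(D) = -3*(D - 273)/(D + 559) = -3*(-273 + D)/(559 + D))
(184135 - 1*(-148606))/((-14*(-67)*(-9))) + S(-609, -142)/L(-298) = (184135 - 1*(-148606))/((-14*(-67)*(-9))) - 705*(559 - 298)/(3*(273 - 1*(-298))) = (184135 + 148606)/((938*(-9))) - 705*87/(273 + 298) = 332741/(-8442) - 705/(3*(1/261)*571) = 332741*(-1/8442) - 705/571/87 = -332741/8442 - 705*87/571 = -332741/8442 - 61335/571 = -707785181/4820382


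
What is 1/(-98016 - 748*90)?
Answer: -1/165336 ≈ -6.0483e-6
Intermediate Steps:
1/(-98016 - 748*90) = 1/(-98016 - 67320) = 1/(-165336) = -1/165336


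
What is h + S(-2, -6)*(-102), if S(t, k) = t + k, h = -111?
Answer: 705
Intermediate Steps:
S(t, k) = k + t
h + S(-2, -6)*(-102) = -111 + (-6 - 2)*(-102) = -111 - 8*(-102) = -111 + 816 = 705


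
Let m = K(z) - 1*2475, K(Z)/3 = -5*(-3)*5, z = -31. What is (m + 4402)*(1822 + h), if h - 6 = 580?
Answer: 5182016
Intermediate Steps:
h = 586 (h = 6 + 580 = 586)
K(Z) = 225 (K(Z) = 3*(-5*(-3)*5) = 3*(15*5) = 3*75 = 225)
m = -2250 (m = 225 - 1*2475 = 225 - 2475 = -2250)
(m + 4402)*(1822 + h) = (-2250 + 4402)*(1822 + 586) = 2152*2408 = 5182016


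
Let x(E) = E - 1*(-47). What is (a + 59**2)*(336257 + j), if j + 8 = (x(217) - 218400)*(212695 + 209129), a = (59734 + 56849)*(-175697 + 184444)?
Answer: -93832411842401376330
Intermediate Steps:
a = 1019751501 (a = 116583*8747 = 1019751501)
x(E) = 47 + E (x(E) = E + 47 = 47 + E)
j = -92015000072 (j = -8 + ((47 + 217) - 218400)*(212695 + 209129) = -8 + (264 - 218400)*421824 = -8 - 218136*421824 = -8 - 92015000064 = -92015000072)
(a + 59**2)*(336257 + j) = (1019751501 + 59**2)*(336257 - 92015000072) = (1019751501 + 3481)*(-92014663815) = 1019754982*(-92014663815) = -93832411842401376330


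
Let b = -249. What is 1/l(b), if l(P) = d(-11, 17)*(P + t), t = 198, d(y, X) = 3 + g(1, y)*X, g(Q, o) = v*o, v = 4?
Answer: 1/37995 ≈ 2.6319e-5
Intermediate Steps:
g(Q, o) = 4*o
d(y, X) = 3 + 4*X*y (d(y, X) = 3 + (4*y)*X = 3 + 4*X*y)
l(P) = -147510 - 745*P (l(P) = (3 + 4*17*(-11))*(P + 198) = (3 - 748)*(198 + P) = -745*(198 + P) = -147510 - 745*P)
1/l(b) = 1/(-147510 - 745*(-249)) = 1/(-147510 + 185505) = 1/37995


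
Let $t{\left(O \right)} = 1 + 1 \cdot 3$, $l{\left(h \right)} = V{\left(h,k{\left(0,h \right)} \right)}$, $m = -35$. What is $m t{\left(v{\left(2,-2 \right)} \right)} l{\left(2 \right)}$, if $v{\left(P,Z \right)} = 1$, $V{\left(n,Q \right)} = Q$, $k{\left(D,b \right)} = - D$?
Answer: $0$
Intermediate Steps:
$l{\left(h \right)} = 0$ ($l{\left(h \right)} = \left(-1\right) 0 = 0$)
$t{\left(O \right)} = 4$ ($t{\left(O \right)} = 1 + 3 = 4$)
$m t{\left(v{\left(2,-2 \right)} \right)} l{\left(2 \right)} = \left(-35\right) 4 \cdot 0 = \left(-140\right) 0 = 0$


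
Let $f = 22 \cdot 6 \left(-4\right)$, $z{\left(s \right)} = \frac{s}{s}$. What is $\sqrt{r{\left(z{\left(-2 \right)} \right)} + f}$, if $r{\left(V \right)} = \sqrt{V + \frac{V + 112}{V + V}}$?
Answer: $\frac{\sqrt{-2112 + 2 \sqrt{230}}}{2} \approx 22.813 i$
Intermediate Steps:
$z{\left(s \right)} = 1$
$r{\left(V \right)} = \sqrt{V + \frac{112 + V}{2 V}}$
$f = -528$ ($f = 132 \left(-4\right) = -528$)
$\sqrt{r{\left(z{\left(-2 \right)} \right)} + f} = \sqrt{\frac{\sqrt{2 + 4 \cdot 1 + \frac{224}{1}}}{2} - 528} = \sqrt{\frac{\sqrt{2 + 4 + 224 \cdot 1}}{2} - 528} = \sqrt{\frac{\sqrt{2 + 4 + 224}}{2} - 528} = \sqrt{\frac{\sqrt{230}}{2} - 528} = \sqrt{-528 + \frac{\sqrt{230}}{2}}$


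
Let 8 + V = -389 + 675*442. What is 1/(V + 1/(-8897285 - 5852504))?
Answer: 14749789/4394743881916 ≈ 3.3562e-6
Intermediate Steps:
V = 297953 (V = -8 + (-389 + 675*442) = -8 + (-389 + 298350) = -8 + 297961 = 297953)
1/(V + 1/(-8897285 - 5852504)) = 1/(297953 + 1/(-8897285 - 5852504)) = 1/(297953 + 1/(-14749789)) = 1/(297953 - 1/14749789) = 1/(4394743881916/14749789) = 14749789/4394743881916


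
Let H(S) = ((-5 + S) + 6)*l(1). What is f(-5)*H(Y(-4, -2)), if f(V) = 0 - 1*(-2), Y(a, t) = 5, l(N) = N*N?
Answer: 12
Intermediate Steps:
l(N) = N**2
f(V) = 2 (f(V) = 0 + 2 = 2)
H(S) = 1 + S (H(S) = ((-5 + S) + 6)*1**2 = (1 + S)*1 = 1 + S)
f(-5)*H(Y(-4, -2)) = 2*(1 + 5) = 2*6 = 12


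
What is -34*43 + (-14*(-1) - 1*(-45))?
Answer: -1403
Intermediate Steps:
-34*43 + (-14*(-1) - 1*(-45)) = -1462 + (14 + 45) = -1462 + 59 = -1403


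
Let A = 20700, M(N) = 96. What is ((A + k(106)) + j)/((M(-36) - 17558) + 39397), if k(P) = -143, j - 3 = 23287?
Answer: 43847/21935 ≈ 1.9990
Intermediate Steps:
j = 23290 (j = 3 + 23287 = 23290)
((A + k(106)) + j)/((M(-36) - 17558) + 39397) = ((20700 - 143) + 23290)/((96 - 17558) + 39397) = (20557 + 23290)/(-17462 + 39397) = 43847/21935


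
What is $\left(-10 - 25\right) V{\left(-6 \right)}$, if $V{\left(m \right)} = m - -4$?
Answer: $70$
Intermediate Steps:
$V{\left(m \right)} = 4 + m$ ($V{\left(m \right)} = m + 4 = 4 + m$)
$\left(-10 - 25\right) V{\left(-6 \right)} = \left(-10 - 25\right) \left(4 - 6\right) = \left(-35\right) \left(-2\right) = 70$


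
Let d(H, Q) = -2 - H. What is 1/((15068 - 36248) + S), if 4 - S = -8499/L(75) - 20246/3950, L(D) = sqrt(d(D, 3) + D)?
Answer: -165159284150/3778320315276683 + 33151411875*I*sqrt(2)/3778320315276683 ≈ -4.3712e-5 + 1.2408e-5*I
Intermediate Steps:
L(D) = I*sqrt(2) (L(D) = sqrt((-2 - D) + D) = sqrt(-2) = I*sqrt(2))
S = 18023/1975 - 8499*I*sqrt(2)/2 (S = 4 - (-8499*(-I*sqrt(2)/2) - 20246/3950) = 4 - (-(-8499)*I*sqrt(2)/2 - 20246*1/3950) = 4 - (8499*I*sqrt(2)/2 - 10123/1975) = 4 - (-10123/1975 + 8499*I*sqrt(2)/2) = 4 + (10123/1975 - 8499*I*sqrt(2)/2) = 18023/1975 - 8499*I*sqrt(2)/2 ≈ 9.1256 - 6009.7*I)
1/((15068 - 36248) + S) = 1/((15068 - 36248) + (18023/1975 - 8499*I*sqrt(2)/2)) = 1/(-21180 + (18023/1975 - 8499*I*sqrt(2)/2)) = 1/(-41812477/1975 - 8499*I*sqrt(2)/2)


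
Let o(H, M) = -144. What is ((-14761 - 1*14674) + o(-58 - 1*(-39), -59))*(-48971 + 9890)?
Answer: 1155976899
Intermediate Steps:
((-14761 - 1*14674) + o(-58 - 1*(-39), -59))*(-48971 + 9890) = ((-14761 - 1*14674) - 144)*(-48971 + 9890) = ((-14761 - 14674) - 144)*(-39081) = (-29435 - 144)*(-39081) = -29579*(-39081) = 1155976899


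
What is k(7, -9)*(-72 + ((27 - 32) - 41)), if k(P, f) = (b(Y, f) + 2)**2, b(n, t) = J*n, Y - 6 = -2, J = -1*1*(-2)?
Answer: -11800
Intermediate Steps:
J = 2 (J = -1*(-2) = 2)
Y = 4 (Y = 6 - 2 = 4)
b(n, t) = 2*n
k(P, f) = 100 (k(P, f) = (2*4 + 2)**2 = (8 + 2)**2 = 10**2 = 100)
k(7, -9)*(-72 + ((27 - 32) - 41)) = 100*(-72 + ((27 - 32) - 41)) = 100*(-72 + (-5 - 41)) = 100*(-72 - 46) = 100*(-118) = -11800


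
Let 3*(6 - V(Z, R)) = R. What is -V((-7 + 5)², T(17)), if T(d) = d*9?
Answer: 45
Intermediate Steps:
T(d) = 9*d
V(Z, R) = 6 - R/3
-V((-7 + 5)², T(17)) = -(6 - 3*17) = -(6 - ⅓*153) = -(6 - 51) = -1*(-45) = 45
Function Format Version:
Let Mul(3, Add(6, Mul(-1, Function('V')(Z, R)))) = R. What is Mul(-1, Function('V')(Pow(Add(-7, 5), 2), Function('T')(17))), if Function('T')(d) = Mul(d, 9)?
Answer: 45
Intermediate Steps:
Function('T')(d) = Mul(9, d)
Function('V')(Z, R) = Add(6, Mul(Rational(-1, 3), R))
Mul(-1, Function('V')(Pow(Add(-7, 5), 2), Function('T')(17))) = Mul(-1, Add(6, Mul(Rational(-1, 3), Mul(9, 17)))) = Mul(-1, Add(6, Mul(Rational(-1, 3), 153))) = Mul(-1, Add(6, -51)) = Mul(-1, -45) = 45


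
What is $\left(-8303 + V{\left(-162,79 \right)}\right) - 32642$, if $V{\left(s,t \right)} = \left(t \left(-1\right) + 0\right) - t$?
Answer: $-41103$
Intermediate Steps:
$V{\left(s,t \right)} = - 2 t$ ($V{\left(s,t \right)} = \left(- t + 0\right) - t = - t - t = - 2 t$)
$\left(-8303 + V{\left(-162,79 \right)}\right) - 32642 = \left(-8303 - 158\right) - 32642 = -8461 - 32642 = -41103$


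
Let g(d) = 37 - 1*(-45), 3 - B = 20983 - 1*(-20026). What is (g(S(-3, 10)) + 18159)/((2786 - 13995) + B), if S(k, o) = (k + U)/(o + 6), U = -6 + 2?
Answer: -18241/52215 ≈ -0.34934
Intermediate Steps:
B = -41006 (B = 3 - (20983 - 1*(-20026)) = 3 - (20983 + 20026) = 3 - 1*41009 = 3 - 41009 = -41006)
U = -4
S(k, o) = (-4 + k)/(6 + o) (S(k, o) = (k - 4)/(o + 6) = (-4 + k)/(6 + o))
g(d) = 82 (g(d) = 37 + 45 = 82)
(g(S(-3, 10)) + 18159)/((2786 - 13995) + B) = (82 + 18159)/((2786 - 13995) - 41006) = 18241/(-11209 - 41006) = 18241/(-52215) = 18241*(-1/52215) = -18241/52215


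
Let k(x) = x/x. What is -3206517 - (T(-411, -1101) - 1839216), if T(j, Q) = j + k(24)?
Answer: -1366891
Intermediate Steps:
k(x) = 1
T(j, Q) = 1 + j (T(j, Q) = j + 1 = 1 + j)
-3206517 - (T(-411, -1101) - 1839216) = -3206517 - ((1 - 411) - 1839216) = -3206517 - (-410 - 1839216) = -3206517 - 1*(-1839626) = -3206517 + 1839626 = -1366891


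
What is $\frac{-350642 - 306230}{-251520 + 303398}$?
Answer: $- \frac{328436}{25939} \approx -12.662$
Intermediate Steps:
$\frac{-350642 - 306230}{-251520 + 303398} = - \frac{656872}{51878} = \left(-656872\right) \frac{1}{51878} = - \frac{328436}{25939}$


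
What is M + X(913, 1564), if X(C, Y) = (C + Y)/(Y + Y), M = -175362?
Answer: -548529859/3128 ≈ -1.7536e+5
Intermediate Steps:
X(C, Y) = (C + Y)/(2*Y) (X(C, Y) = (C + Y)/((2*Y)) = (C + Y)*(1/(2*Y)) = (C + Y)/(2*Y))
M + X(913, 1564) = -175362 + (1/2)*(913 + 1564)/1564 = -175362 + (1/2)*(1/1564)*2477 = -175362 + 2477/3128 = -548529859/3128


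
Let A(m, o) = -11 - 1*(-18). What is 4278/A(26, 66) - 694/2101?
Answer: 8983220/14707 ≈ 610.81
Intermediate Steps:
A(m, o) = 7 (A(m, o) = -11 + 18 = 7)
4278/A(26, 66) - 694/2101 = 4278/7 - 694/2101 = 8983220/14707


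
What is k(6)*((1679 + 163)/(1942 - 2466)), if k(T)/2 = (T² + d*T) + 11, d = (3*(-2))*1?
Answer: -10131/131 ≈ -77.336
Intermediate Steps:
d = -6 (d = -6*1 = -6)
k(T) = 22 - 12*T + 2*T² (k(T) = 2*((T² - 6*T) + 11) = 2*(11 + T² - 6*T) = 22 - 12*T + 2*T²)
k(6)*((1679 + 163)/(1942 - 2466)) = (22 - 12*6 + 2*6²)*((1679 + 163)/(1942 - 2466)) = (22 - 72 + 2*36)*(1842/(-524)) = (22 - 72 + 72)*(1842*(-1/524)) = 22*(-921/262) = -10131/131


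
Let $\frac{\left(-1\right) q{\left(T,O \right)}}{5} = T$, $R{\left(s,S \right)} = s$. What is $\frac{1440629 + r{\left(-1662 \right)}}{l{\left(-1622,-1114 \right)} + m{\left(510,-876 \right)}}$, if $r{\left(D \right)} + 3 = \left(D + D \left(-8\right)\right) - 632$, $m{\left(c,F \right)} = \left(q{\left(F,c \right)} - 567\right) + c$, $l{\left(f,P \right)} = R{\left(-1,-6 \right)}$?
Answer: $\frac{725814}{2161} \approx 335.87$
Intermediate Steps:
$l{\left(f,P \right)} = -1$
$q{\left(T,O \right)} = - 5 T$
$m{\left(c,F \right)} = -567 + c - 5 F$ ($m{\left(c,F \right)} = \left(- 5 F - 567\right) + c = \left(-567 - 5 F\right) + c = -567 + c - 5 F$)
$r{\left(D \right)} = -635 - 7 D$ ($r{\left(D \right)} = -3 - \left(632 - D - D \left(-8\right)\right) = -3 + \left(\left(D - 8 D\right) - 632\right) = -3 - \left(632 + 7 D\right) = -635 - 7 D$)
$\frac{1440629 + r{\left(-1662 \right)}}{l{\left(-1622,-1114 \right)} + m{\left(510,-876 \right)}} = \frac{1440629 - -10999}{-1 - -4323} = \frac{1440629 + \left(-635 + 11634\right)}{-1 + \left(-567 + 510 + 4380\right)} = \frac{1440629 + 10999}{-1 + 4323} = \frac{1451628}{4322} = 1451628 \cdot \frac{1}{4322} = \frac{725814}{2161}$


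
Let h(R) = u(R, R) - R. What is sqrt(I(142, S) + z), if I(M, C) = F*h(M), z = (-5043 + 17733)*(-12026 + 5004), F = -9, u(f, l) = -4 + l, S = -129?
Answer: 6*I*sqrt(2475254) ≈ 9439.8*I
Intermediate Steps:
z = -89109180 (z = 12690*(-7022) = -89109180)
h(R) = -4 (h(R) = (-4 + R) - R = -4)
I(M, C) = 36 (I(M, C) = -9*(-4) = 36)
sqrt(I(142, S) + z) = sqrt(36 - 89109180) = sqrt(-89109144) = 6*I*sqrt(2475254)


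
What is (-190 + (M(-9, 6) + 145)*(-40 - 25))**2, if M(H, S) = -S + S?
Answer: 92448225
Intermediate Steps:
M(H, S) = 0
(-190 + (M(-9, 6) + 145)*(-40 - 25))**2 = (-190 + (0 + 145)*(-40 - 25))**2 = (-190 + 145*(-65))**2 = (-190 - 9425)**2 = (-9615)**2 = 92448225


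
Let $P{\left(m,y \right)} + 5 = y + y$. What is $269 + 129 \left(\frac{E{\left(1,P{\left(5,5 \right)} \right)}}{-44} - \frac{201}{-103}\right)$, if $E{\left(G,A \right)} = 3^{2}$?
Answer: $\frac{2240401}{4532} \approx 494.35$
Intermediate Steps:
$P{\left(m,y \right)} = -5 + 2 y$ ($P{\left(m,y \right)} = -5 + \left(y + y\right) = -5 + 2 y$)
$E{\left(G,A \right)} = 9$
$269 + 129 \left(\frac{E{\left(1,P{\left(5,5 \right)} \right)}}{-44} - \frac{201}{-103}\right) = 269 + 129 \left(\frac{9}{-44} - \frac{201}{-103}\right) = 269 + 129 \left(9 \left(- \frac{1}{44}\right) - - \frac{201}{103}\right) = 269 + 129 \left(- \frac{9}{44} + \frac{201}{103}\right) = 269 + 129 \cdot \frac{7917}{4532} = 269 + \frac{1021293}{4532} = \frac{2240401}{4532}$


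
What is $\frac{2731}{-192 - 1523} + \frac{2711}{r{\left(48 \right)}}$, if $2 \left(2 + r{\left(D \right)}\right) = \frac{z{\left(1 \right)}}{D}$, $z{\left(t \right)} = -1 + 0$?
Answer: $- \frac{446866123}{330995} \approx -1350.1$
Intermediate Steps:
$z{\left(t \right)} = -1$
$r{\left(D \right)} = -2 - \frac{1}{2 D}$ ($r{\left(D \right)} = -2 + \frac{\left(-1\right) \frac{1}{D}}{2} = -2 - \frac{1}{2 D}$)
$\frac{2731}{-192 - 1523} + \frac{2711}{r{\left(48 \right)}} = \frac{2731}{-192 - 1523} + \frac{2711}{-2 - \frac{1}{2 \cdot 48}} = \frac{2731}{-192 - 1523} + \frac{2711}{-2 - \frac{1}{96}} = \frac{2731}{-1715} + \frac{2711}{-2 - \frac{1}{96}} = 2731 \left(- \frac{1}{1715}\right) + \frac{2711}{- \frac{193}{96}} = - \frac{2731}{1715} + 2711 \left(- \frac{96}{193}\right) = - \frac{2731}{1715} - \frac{260256}{193} = - \frac{446866123}{330995}$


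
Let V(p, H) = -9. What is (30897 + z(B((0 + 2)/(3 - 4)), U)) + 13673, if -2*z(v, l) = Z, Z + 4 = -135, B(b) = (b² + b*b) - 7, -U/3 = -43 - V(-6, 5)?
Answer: 89279/2 ≈ 44640.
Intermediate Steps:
U = 102 (U = -3*(-43 - 1*(-9)) = -3*(-43 + 9) = -3*(-34) = 102)
B(b) = -7 + 2*b² (B(b) = (b² + b²) - 7 = 2*b² - 7 = -7 + 2*b²)
Z = -139 (Z = -4 - 135 = -139)
z(v, l) = 139/2 (z(v, l) = -½*(-139) = 139/2)
(30897 + z(B((0 + 2)/(3 - 4)), U)) + 13673 = (30897 + 139/2) + 13673 = 61933/2 + 13673 = 89279/2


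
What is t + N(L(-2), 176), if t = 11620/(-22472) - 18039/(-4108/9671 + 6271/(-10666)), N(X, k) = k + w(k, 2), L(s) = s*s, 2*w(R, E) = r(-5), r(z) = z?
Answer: 1759191593422069/97811972707 ≈ 17985.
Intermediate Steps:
w(R, E) = -5/2 (w(R, E) = (½)*(-5) = -5/2)
L(s) = s²
N(X, k) = -5/2 + k (N(X, k) = k - 5/2 = -5/2 + k)
t = 3484442432314809/195623945414 (t = 11620*(-1/22472) - 18039/(-4108*1/9671 + 6271*(-1/10666)) = -2905/5618 - 18039/(-4108/9671 - 6271/10666) = -2905/5618 - 18039/(-104462769/103150886) = -2905/5618 - 18039*(-103150886/104462769) = -2905/5618 + 620246277518/34820923 = 3484442432314809/195623945414 ≈ 17812.)
t + N(L(-2), 176) = 3484442432314809/195623945414 + (-5/2 + 176) = 3484442432314809/195623945414 + 347/2 = 1759191593422069/97811972707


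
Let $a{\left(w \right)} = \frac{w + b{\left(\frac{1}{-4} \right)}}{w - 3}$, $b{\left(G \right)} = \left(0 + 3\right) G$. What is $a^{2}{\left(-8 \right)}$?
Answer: $\frac{1225}{1936} \approx 0.63275$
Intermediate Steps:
$b{\left(G \right)} = 3 G$
$a{\left(w \right)} = \frac{- \frac{3}{4} + w}{-3 + w}$ ($a{\left(w \right)} = \frac{w + \frac{3}{-4}}{w - 3} = \frac{w + 3 \left(- \frac{1}{4}\right)}{-3 + w} = \frac{w - \frac{3}{4}}{-3 + w} = \frac{- \frac{3}{4} + w}{-3 + w}$)
$a^{2}{\left(-8 \right)} = \left(\frac{- \frac{3}{4} - 8}{-3 - 8}\right)^{2} = \left(\frac{1}{-11} \left(- \frac{35}{4}\right)\right)^{2} = \left(\left(- \frac{1}{11}\right) \left(- \frac{35}{4}\right)\right)^{2} = \left(\frac{35}{44}\right)^{2} = \frac{1225}{1936}$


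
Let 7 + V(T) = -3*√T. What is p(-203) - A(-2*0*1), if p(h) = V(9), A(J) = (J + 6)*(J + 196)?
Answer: -1192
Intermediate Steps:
V(T) = -7 - 3*√T
A(J) = (6 + J)*(196 + J)
p(h) = -16 (p(h) = -7 - 3*√9 = -7 - 3*3 = -7 - 9 = -16)
p(-203) - A(-2*0*1) = -16 - (1176 + (-2*0*1)² + 202*(-2*0*1)) = -16 - (1176 + (0*1)² + 202*(0*1)) = -16 - (1176 + 0² + 202*0) = -16 - (1176 + 0 + 0) = -16 - 1*1176 = -16 - 1176 = -1192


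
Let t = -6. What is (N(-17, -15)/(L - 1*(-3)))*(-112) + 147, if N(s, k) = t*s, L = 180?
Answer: 5159/61 ≈ 84.574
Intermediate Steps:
N(s, k) = -6*s
(N(-17, -15)/(L - 1*(-3)))*(-112) + 147 = ((-6*(-17))/(180 - 1*(-3)))*(-112) + 147 = (102/(180 + 3))*(-112) + 147 = (102/183)*(-112) + 147 = (102*(1/183))*(-112) + 147 = (34/61)*(-112) + 147 = -3808/61 + 147 = 5159/61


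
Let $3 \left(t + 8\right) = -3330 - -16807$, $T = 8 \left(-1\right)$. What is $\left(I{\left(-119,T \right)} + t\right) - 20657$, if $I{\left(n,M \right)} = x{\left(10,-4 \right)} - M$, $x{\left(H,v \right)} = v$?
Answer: $- \frac{48506}{3} \approx -16169.0$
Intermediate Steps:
$T = -8$
$t = \frac{13453}{3}$ ($t = -8 + \frac{-3330 - -16807}{3} = -8 + \frac{-3330 + 16807}{3} = -8 + \frac{1}{3} \cdot 13477 = -8 + \frac{13477}{3} = \frac{13453}{3} \approx 4484.3$)
$I{\left(n,M \right)} = -4 - M$
$\left(I{\left(-119,T \right)} + t\right) - 20657 = \left(\left(-4 - -8\right) + \frac{13453}{3}\right) - 20657 = \left(\left(-4 + 8\right) + \frac{13453}{3}\right) - 20657 = \left(4 + \frac{13453}{3}\right) - 20657 = \frac{13465}{3} - 20657 = - \frac{48506}{3}$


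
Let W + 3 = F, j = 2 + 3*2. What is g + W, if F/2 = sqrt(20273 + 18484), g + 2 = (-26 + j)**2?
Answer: 319 + 2*sqrt(38757) ≈ 712.74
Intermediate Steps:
j = 8 (j = 2 + 6 = 8)
g = 322 (g = -2 + (-26 + 8)**2 = -2 + (-18)**2 = -2 + 324 = 322)
F = 2*sqrt(38757) (F = 2*sqrt(20273 + 18484) = 2*sqrt(38757) ≈ 393.74)
W = -3 + 2*sqrt(38757) ≈ 390.74
g + W = 322 + (-3 + 2*sqrt(38757)) = 319 + 2*sqrt(38757)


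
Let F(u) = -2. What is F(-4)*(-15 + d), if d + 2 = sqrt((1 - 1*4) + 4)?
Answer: 32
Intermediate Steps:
d = -1 (d = -2 + sqrt((1 - 1*4) + 4) = -2 + sqrt((1 - 4) + 4) = -2 + sqrt(-3 + 4) = -2 + sqrt(1) = -2 + 1 = -1)
F(-4)*(-15 + d) = -2*(-15 - 1) = -2*(-16) = 32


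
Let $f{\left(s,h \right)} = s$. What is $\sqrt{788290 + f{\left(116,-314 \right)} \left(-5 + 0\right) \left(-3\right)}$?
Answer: $\sqrt{790030} \approx 888.84$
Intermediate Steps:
$\sqrt{788290 + f{\left(116,-314 \right)} \left(-5 + 0\right) \left(-3\right)} = \sqrt{788290 + 116 \left(-5 + 0\right) \left(-3\right)} = \sqrt{788290 + 116 \left(\left(-5\right) \left(-3\right)\right)} = \sqrt{788290 + 116 \cdot 15} = \sqrt{788290 + 1740} = \sqrt{790030}$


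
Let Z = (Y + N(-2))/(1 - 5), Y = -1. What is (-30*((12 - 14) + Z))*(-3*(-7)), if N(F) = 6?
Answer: 4095/2 ≈ 2047.5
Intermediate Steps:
Z = -5/4 (Z = (-1 + 6)/(1 - 5) = 5/(-4) = 5*(-1/4) = -5/4 ≈ -1.2500)
(-30*((12 - 14) + Z))*(-3*(-7)) = (-30*((12 - 14) - 5/4))*(-3*(-7)) = -30*(-2 - 5/4)*21 = -30*(-13/4)*21 = (195/2)*21 = 4095/2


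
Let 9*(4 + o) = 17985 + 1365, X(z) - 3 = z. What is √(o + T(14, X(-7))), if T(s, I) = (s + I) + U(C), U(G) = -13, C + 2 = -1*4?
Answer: √2143 ≈ 46.293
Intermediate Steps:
C = -6 (C = -2 - 1*4 = -2 - 4 = -6)
X(z) = 3 + z
o = 2146 (o = -4 + (17985 + 1365)/9 = -4 + (⅑)*19350 = -4 + 2150 = 2146)
T(s, I) = -13 + I + s (T(s, I) = (s + I) - 13 = (I + s) - 13 = -13 + I + s)
√(o + T(14, X(-7))) = √(2146 + (-13 + (3 - 7) + 14)) = √(2146 + (-13 - 4 + 14)) = √(2146 - 3) = √2143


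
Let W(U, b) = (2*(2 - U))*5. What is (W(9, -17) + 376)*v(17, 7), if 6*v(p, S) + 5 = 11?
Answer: 306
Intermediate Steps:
v(p, S) = 1 (v(p, S) = -⅚ + (⅙)*11 = -⅚ + 11/6 = 1)
W(U, b) = 20 - 10*U (W(U, b) = (4 - 2*U)*5 = 20 - 10*U)
(W(9, -17) + 376)*v(17, 7) = ((20 - 10*9) + 376)*1 = ((20 - 90) + 376)*1 = (-70 + 376)*1 = 306*1 = 306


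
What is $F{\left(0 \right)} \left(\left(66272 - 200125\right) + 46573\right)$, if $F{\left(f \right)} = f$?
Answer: $0$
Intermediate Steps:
$F{\left(0 \right)} \left(\left(66272 - 200125\right) + 46573\right) = 0 \left(\left(66272 - 200125\right) + 46573\right) = 0 \left(-133853 + 46573\right) = 0 \left(-87280\right) = 0$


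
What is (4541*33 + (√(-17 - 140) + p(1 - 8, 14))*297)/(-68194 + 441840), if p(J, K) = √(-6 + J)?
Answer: 149853/373646 + 297*I*√13/373646 + 297*I*√157/373646 ≈ 0.40106 + 0.012826*I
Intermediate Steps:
(4541*33 + (√(-17 - 140) + p(1 - 8, 14))*297)/(-68194 + 441840) = (4541*33 + (√(-17 - 140) + √(-6 + (1 - 8)))*297)/(-68194 + 441840) = (149853 + (√(-157) + √(-6 - 7))*297)/373646 = (149853 + (I*√157 + √(-13))*297)*(1/373646) = (149853 + (I*√157 + I*√13)*297)*(1/373646) = (149853 + (I*√13 + I*√157)*297)*(1/373646) = (149853 + (297*I*√13 + 297*I*√157))*(1/373646) = (149853 + 297*I*√13 + 297*I*√157)*(1/373646) = 149853/373646 + 297*I*√13/373646 + 297*I*√157/373646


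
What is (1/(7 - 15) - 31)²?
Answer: 62001/64 ≈ 968.77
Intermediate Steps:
(1/(7 - 15) - 31)² = (1/(-8) - 31)² = (-⅛ - 31)² = (-249/8)² = 62001/64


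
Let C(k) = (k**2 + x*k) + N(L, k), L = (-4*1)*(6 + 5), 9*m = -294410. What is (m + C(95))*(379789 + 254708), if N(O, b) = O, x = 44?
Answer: -37215575539/3 ≈ -1.2405e+10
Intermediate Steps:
m = -294410/9 (m = (1/9)*(-294410) = -294410/9 ≈ -32712.)
L = -44 (L = -4*11 = -44)
C(k) = -44 + k**2 + 44*k (C(k) = (k**2 + 44*k) - 44 = -44 + k**2 + 44*k)
(m + C(95))*(379789 + 254708) = (-294410/9 + (-44 + 95**2 + 44*95))*(379789 + 254708) = (-294410/9 + (-44 + 9025 + 4180))*634497 = (-294410/9 + 13161)*634497 = -175961/9*634497 = -37215575539/3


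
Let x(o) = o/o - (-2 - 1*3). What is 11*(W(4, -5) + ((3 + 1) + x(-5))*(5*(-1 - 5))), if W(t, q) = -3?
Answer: -3333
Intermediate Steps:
x(o) = 6 (x(o) = 1 - (-2 - 3) = 1 - 1*(-5) = 1 + 5 = 6)
11*(W(4, -5) + ((3 + 1) + x(-5))*(5*(-1 - 5))) = 11*(-3 + ((3 + 1) + 6)*(5*(-1 - 5))) = 11*(-3 + (4 + 6)*(5*(-6))) = 11*(-3 + 10*(-30)) = 11*(-3 - 300) = 11*(-303) = -3333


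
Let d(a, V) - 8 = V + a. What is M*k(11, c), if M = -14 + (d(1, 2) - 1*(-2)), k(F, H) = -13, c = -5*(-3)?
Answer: 13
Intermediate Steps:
d(a, V) = 8 + V + a (d(a, V) = 8 + (V + a) = 8 + V + a)
c = 15
M = -1 (M = -14 + ((8 + 2 + 1) - 1*(-2)) = -14 + (11 + 2) = -14 + 13 = -1)
M*k(11, c) = -1*(-13) = 13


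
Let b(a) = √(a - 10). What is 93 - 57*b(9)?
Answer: 93 - 57*I ≈ 93.0 - 57.0*I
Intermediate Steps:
b(a) = √(-10 + a)
93 - 57*b(9) = 93 - 57*√(-10 + 9) = 93 - 57*I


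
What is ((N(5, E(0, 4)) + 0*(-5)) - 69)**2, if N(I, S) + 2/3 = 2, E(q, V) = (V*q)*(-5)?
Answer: 41209/9 ≈ 4578.8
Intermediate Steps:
E(q, V) = -5*V*q
N(I, S) = 4/3 (N(I, S) = -2/3 + 2 = 4/3)
((N(5, E(0, 4)) + 0*(-5)) - 69)**2 = ((4/3 + 0*(-5)) - 69)**2 = ((4/3 + 0) - 69)**2 = (4/3 - 69)**2 = (-203/3)**2 = 41209/9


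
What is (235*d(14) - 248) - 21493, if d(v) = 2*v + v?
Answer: -11871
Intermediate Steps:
d(v) = 3*v
(235*d(14) - 248) - 21493 = (235*(3*14) - 248) - 21493 = (235*42 - 248) - 21493 = (9870 - 248) - 21493 = 9622 - 21493 = -11871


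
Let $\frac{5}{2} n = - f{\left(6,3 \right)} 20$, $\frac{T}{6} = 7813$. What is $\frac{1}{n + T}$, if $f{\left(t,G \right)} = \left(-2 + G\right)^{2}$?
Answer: $\frac{1}{46870} \approx 2.1336 \cdot 10^{-5}$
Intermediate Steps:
$T = 46878$ ($T = 6 \cdot 7813 = 46878$)
$n = -8$ ($n = \frac{2 - \left(-2 + 3\right)^{2} \cdot 20}{5} = \frac{2 - 1^{2} \cdot 20}{5} = \frac{2 \left(-1\right) 1 \cdot 20}{5} = \frac{2 \left(\left(-1\right) 20\right)}{5} = \frac{2}{5} \left(-20\right) = -8$)
$\frac{1}{n + T} = \frac{1}{-8 + 46878} = \frac{1}{46870}$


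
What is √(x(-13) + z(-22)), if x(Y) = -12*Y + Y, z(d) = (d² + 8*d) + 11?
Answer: √462 ≈ 21.494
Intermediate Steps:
z(d) = 11 + d² + 8*d
x(Y) = -11*Y
√(x(-13) + z(-22)) = √(-11*(-13) + (11 + (-22)² + 8*(-22))) = √(143 + (11 + 484 - 176)) = √(143 + 319) = √462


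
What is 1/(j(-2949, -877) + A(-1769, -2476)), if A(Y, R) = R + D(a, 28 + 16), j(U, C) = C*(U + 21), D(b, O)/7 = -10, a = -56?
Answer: 1/2565310 ≈ 3.8982e-7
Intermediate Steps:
D(b, O) = -70 (D(b, O) = 7*(-10) = -70)
j(U, C) = C*(21 + U)
A(Y, R) = -70 + R (A(Y, R) = R - 70 = -70 + R)
1/(j(-2949, -877) + A(-1769, -2476)) = 1/(-877*(21 - 2949) + (-70 - 2476)) = 1/(-877*(-2928) - 2546) = 1/(2567856 - 2546) = 1/2565310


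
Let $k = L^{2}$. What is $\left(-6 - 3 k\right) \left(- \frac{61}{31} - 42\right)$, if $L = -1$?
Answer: $\frac{12267}{31} \approx 395.71$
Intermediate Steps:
$k = 1$ ($k = \left(-1\right)^{2} = 1$)
$\left(-6 - 3 k\right) \left(- \frac{61}{31} - 42\right) = \left(-6 - 3\right) \left(- \frac{61}{31} - 42\right) = \left(-6 - 3\right) \left(\left(-61\right) \frac{1}{31} - 42\right) = - 9 \left(- \frac{61}{31} - 42\right) = \left(-9\right) \left(- \frac{1363}{31}\right) = \frac{12267}{31}$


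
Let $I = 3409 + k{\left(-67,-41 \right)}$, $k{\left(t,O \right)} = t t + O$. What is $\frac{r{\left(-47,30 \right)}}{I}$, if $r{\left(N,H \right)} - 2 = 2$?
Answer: $\frac{4}{7857} \approx 0.0005091$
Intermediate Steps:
$k{\left(t,O \right)} = O + t^{2}$ ($k{\left(t,O \right)} = t^{2} + O = O + t^{2}$)
$r{\left(N,H \right)} = 4$ ($r{\left(N,H \right)} = 2 + 2 = 4$)
$I = 7857$ ($I = 3409 - \left(41 - \left(-67\right)^{2}\right) = 3409 + \left(-41 + 4489\right) = 3409 + 4448 = 7857$)
$\frac{r{\left(-47,30 \right)}}{I} = \frac{4}{7857}$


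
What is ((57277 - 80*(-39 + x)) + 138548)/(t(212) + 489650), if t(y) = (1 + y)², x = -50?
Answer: 202945/535019 ≈ 0.37932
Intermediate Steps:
((57277 - 80*(-39 + x)) + 138548)/(t(212) + 489650) = ((57277 - 80*(-39 - 50)) + 138548)/((1 + 212)² + 489650) = ((57277 - 80*(-89)) + 138548)/(213² + 489650) = ((57277 + 7120) + 138548)/(45369 + 489650) = (64397 + 138548)/535019 = 202945*(1/535019) = 202945/535019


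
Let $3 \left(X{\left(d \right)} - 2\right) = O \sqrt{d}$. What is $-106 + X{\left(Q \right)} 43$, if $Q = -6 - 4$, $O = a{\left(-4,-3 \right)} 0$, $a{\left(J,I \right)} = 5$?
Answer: $-20$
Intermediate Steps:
$O = 0$ ($O = 5 \cdot 0 = 0$)
$Q = -10$ ($Q = -6 - 4 = -10$)
$X{\left(d \right)} = 2$ ($X{\left(d \right)} = 2 + \frac{0 \sqrt{d}}{3} = 2 + \frac{1}{3} \cdot 0 = 2 + 0 = 2$)
$-106 + X{\left(Q \right)} 43 = -106 + 2 \cdot 43 = -106 + 86 = -20$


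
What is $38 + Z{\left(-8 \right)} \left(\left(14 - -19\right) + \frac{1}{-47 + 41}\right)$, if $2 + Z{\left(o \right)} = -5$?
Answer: $- \frac{1151}{6} \approx -191.83$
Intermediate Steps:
$Z{\left(o \right)} = -7$ ($Z{\left(o \right)} = -2 - 5 = -7$)
$38 + Z{\left(-8 \right)} \left(\left(14 - -19\right) + \frac{1}{-47 + 41}\right) = 38 - 7 \left(\left(14 - -19\right) + \frac{1}{-47 + 41}\right) = 38 - 7 \left(\left(14 + 19\right) + \frac{1}{-6}\right) = 38 - 7 \left(33 - \frac{1}{6}\right) = 38 - \frac{1379}{6} = - \frac{1151}{6}$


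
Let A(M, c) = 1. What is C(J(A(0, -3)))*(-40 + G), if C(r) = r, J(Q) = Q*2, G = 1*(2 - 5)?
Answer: -86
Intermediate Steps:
G = -3 (G = 1*(-3) = -3)
J(Q) = 2*Q
C(J(A(0, -3)))*(-40 + G) = (2*1)*(-40 - 3) = 2*(-43) = -86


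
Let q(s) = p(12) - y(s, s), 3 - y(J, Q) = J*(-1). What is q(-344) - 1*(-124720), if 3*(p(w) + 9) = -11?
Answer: 375145/3 ≈ 1.2505e+5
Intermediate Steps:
p(w) = -38/3 (p(w) = -9 + (⅓)*(-11) = -9 - 11/3 = -38/3)
y(J, Q) = 3 + J (y(J, Q) = 3 - J*(-1) = 3 - (-1)*J = 3 + J)
q(s) = -47/3 - s (q(s) = -38/3 - (3 + s) = -38/3 + (-3 - s) = -47/3 - s)
q(-344) - 1*(-124720) = (-47/3 - 1*(-344)) - 1*(-124720) = (-47/3 + 344) + 124720 = 985/3 + 124720 = 375145/3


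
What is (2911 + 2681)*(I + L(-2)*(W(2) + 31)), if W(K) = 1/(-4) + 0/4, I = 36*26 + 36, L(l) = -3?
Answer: 4919562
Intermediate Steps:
I = 972 (I = 936 + 36 = 972)
W(K) = -¼ (W(K) = 1*(-¼) + 0*(¼) = -¼ + 0 = -¼)
(2911 + 2681)*(I + L(-2)*(W(2) + 31)) = (2911 + 2681)*(972 - 3*(-¼ + 31)) = 5592*(972 - 3*123/4) = 5592*(972 - 369/4) = 5592*(3519/4) = 4919562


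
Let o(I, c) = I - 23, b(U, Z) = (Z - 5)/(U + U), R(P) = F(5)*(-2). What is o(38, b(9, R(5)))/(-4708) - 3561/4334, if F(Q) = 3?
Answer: -765009/927476 ≈ -0.82483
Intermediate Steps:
R(P) = -6 (R(P) = 3*(-2) = -6)
b(U, Z) = (-5 + Z)/(2*U) (b(U, Z) = (-5 + Z)/((2*U)) = (-5 + Z)*(1/(2*U)) = (-5 + Z)/(2*U))
o(I, c) = -23 + I
o(38, b(9, R(5)))/(-4708) - 3561/4334 = (-23 + 38)/(-4708) - 3561/4334 = 15*(-1/4708) - 3561*1/4334 = -15/4708 - 3561/4334 = -765009/927476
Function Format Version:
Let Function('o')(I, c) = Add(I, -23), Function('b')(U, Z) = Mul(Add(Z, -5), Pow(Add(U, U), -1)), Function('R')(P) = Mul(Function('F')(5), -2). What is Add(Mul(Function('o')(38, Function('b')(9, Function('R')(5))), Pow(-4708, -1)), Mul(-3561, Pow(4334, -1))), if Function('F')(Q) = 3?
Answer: Rational(-765009, 927476) ≈ -0.82483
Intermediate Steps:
Function('R')(P) = -6 (Function('R')(P) = Mul(3, -2) = -6)
Function('b')(U, Z) = Mul(Rational(1, 2), Pow(U, -1), Add(-5, Z)) (Function('b')(U, Z) = Mul(Add(-5, Z), Pow(Mul(2, U), -1)) = Mul(Add(-5, Z), Mul(Rational(1, 2), Pow(U, -1))) = Mul(Rational(1, 2), Pow(U, -1), Add(-5, Z)))
Function('o')(I, c) = Add(-23, I)
Add(Mul(Function('o')(38, Function('b')(9, Function('R')(5))), Pow(-4708, -1)), Mul(-3561, Pow(4334, -1))) = Add(Mul(Add(-23, 38), Pow(-4708, -1)), Mul(-3561, Pow(4334, -1))) = Add(Mul(15, Rational(-1, 4708)), Mul(-3561, Rational(1, 4334))) = Add(Rational(-15, 4708), Rational(-3561, 4334)) = Rational(-765009, 927476)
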